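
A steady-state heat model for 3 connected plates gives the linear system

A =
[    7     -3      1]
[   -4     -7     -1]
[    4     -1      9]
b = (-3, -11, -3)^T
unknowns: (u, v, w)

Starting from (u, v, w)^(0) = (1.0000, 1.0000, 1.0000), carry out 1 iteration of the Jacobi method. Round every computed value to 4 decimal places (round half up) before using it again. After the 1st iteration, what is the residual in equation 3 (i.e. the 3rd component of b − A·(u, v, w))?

Iteration 1:
  u = (-3 - (-3)·1.0000 - (1)·1.0000) / (7) = -0.1429
  v = (-11 - (-4)·1.0000 - (-1)·1.0000) / (-7) = 0.8571
  w = (-3 - (4)·1.0000 - (-1)·1.0000) / (9) = -0.6667
Residual b − A·x = (1.2383, -6.2386, 4.4290)

4.4290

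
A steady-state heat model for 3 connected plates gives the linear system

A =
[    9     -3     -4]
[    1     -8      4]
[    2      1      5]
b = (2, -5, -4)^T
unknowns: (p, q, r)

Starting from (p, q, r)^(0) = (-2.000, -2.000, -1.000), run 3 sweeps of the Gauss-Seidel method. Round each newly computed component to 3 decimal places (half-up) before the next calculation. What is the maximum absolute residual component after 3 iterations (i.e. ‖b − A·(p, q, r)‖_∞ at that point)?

0.403

Iteration 1:
  p = (2 - (-3)·-2.000 - (-4)·-1.000) / (9) = -0.889
  q = (-5 - (1)·-0.889 - (4)·-1.000) / (-8) = 0.014
  r = (-4 - (2)·-0.889 - (1)·0.014) / (5) = -0.447
Iteration 2:
  p = (2 - (-3)·0.014 - (-4)·-0.447) / (9) = 0.028
  q = (-5 - (1)·0.028 - (4)·-0.447) / (-8) = 0.405
  r = (-4 - (2)·0.028 - (1)·0.405) / (5) = -0.892
Iteration 3:
  p = (2 - (-3)·0.405 - (-4)·-0.892) / (9) = -0.039
  q = (-5 - (1)·-0.039 - (4)·-0.892) / (-8) = 0.174
  r = (-4 - (2)·-0.039 - (1)·0.174) / (5) = -0.819
Residual b − A·x = (-0.403, -0.293, -0.001); ∞-norm = 0.403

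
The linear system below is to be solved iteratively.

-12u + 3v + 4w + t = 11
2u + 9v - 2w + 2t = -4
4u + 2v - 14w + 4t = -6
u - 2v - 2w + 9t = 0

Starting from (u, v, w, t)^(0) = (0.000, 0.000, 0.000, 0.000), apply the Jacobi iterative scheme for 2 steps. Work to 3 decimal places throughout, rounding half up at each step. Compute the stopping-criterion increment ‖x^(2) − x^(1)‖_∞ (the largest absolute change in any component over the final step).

0.326

Iteration 1:
  u = (11 - (3)·0.000 - (4)·0.000 - (1)·0.000) / (-12) = -0.917
  v = (-4 - (2)·0.000 - (-2)·0.000 - (2)·0.000) / (9) = -0.444
  w = (-6 - (4)·0.000 - (2)·0.000 - (4)·0.000) / (-14) = 0.429
  t = (0 - (1)·0.000 - (-2)·0.000 - (-2)·0.000) / (9) = 0.000
Iteration 2:
  u = (11 - (3)·-0.444 - (4)·0.429 - (1)·0.000) / (-12) = -0.885
  v = (-4 - (2)·-0.917 - (-2)·0.429 - (2)·0.000) / (9) = -0.145
  w = (-6 - (4)·-0.917 - (2)·-0.444 - (4)·0.000) / (-14) = 0.103
  t = (0 - (1)·-0.917 - (-2)·-0.444 - (-2)·0.429) / (9) = 0.099
Change: (0.032, 0.299, -0.326, 0.099) → max |·| = 0.326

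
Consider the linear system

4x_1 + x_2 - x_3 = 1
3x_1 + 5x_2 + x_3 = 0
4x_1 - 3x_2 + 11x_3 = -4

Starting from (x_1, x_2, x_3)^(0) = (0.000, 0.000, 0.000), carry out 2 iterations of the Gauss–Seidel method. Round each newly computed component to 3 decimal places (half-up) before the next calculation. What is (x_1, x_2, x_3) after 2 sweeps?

Iteration 1:
  x_1 = (1 - (1)·0.000 - (-1)·0.000) / (4) = 0.250
  x_2 = (0 - (3)·0.250 - (1)·0.000) / (5) = -0.150
  x_3 = (-4 - (4)·0.250 - (-3)·-0.150) / (11) = -0.495
Iteration 2:
  x_1 = (1 - (1)·-0.150 - (-1)·-0.495) / (4) = 0.164
  x_2 = (0 - (3)·0.164 - (1)·-0.495) / (5) = 0.001
  x_3 = (-4 - (4)·0.164 - (-3)·0.001) / (11) = -0.423

(0.164, 0.001, -0.423)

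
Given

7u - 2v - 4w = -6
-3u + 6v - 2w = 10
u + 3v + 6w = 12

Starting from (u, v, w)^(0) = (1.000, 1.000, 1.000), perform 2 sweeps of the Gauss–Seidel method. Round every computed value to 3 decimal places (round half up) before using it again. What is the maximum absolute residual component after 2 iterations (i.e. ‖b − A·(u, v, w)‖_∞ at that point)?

0.238

Iteration 1:
  u = (-6 - (-2)·1.000 - (-4)·1.000) / (7) = 0.000
  v = (10 - (-3)·0.000 - (-2)·1.000) / (6) = 2.000
  w = (12 - (1)·0.000 - (3)·2.000) / (6) = 1.000
Iteration 2:
  u = (-6 - (-2)·2.000 - (-4)·1.000) / (7) = 0.286
  v = (10 - (-3)·0.286 - (-2)·1.000) / (6) = 2.143
  w = (12 - (1)·0.286 - (3)·2.143) / (6) = 0.881
Residual b − A·x = (-0.192, -0.238, -0.001); ∞-norm = 0.238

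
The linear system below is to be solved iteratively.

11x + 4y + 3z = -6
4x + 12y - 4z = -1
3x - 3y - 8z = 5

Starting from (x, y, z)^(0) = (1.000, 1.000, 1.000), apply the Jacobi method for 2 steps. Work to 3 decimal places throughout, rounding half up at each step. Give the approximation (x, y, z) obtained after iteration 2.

(-0.345, 0.102, -1.037)

Iteration 1:
  x = (-6 - (4)·1.000 - (3)·1.000) / (11) = -1.182
  y = (-1 - (4)·1.000 - (-4)·1.000) / (12) = -0.083
  z = (5 - (3)·1.000 - (-3)·1.000) / (-8) = -0.625
Iteration 2:
  x = (-6 - (4)·-0.083 - (3)·-0.625) / (11) = -0.345
  y = (-1 - (4)·-1.182 - (-4)·-0.625) / (12) = 0.102
  z = (5 - (3)·-1.182 - (-3)·-0.083) / (-8) = -1.037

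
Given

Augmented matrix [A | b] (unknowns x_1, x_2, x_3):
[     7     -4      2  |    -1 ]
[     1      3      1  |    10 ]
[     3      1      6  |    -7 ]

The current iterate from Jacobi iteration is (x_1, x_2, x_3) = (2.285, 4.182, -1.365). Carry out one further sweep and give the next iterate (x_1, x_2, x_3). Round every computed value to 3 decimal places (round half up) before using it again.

(2.637, 3.027, -3.006)

One sweep:
  x_1 = (-1 - (-4)·4.182 - (2)·-1.365) / (7) = 2.637
  x_2 = (10 - (1)·2.285 - (1)·-1.365) / (3) = 3.027
  x_3 = (-7 - (3)·2.285 - (1)·4.182) / (6) = -3.006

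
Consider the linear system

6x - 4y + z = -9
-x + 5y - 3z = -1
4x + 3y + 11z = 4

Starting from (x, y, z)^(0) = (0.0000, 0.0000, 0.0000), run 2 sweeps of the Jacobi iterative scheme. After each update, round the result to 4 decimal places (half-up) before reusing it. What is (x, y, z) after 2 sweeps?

(-1.6939, -0.2818, 0.9636)

Iteration 1:
  x = (-9 - (-4)·0.0000 - (1)·0.0000) / (6) = -1.5000
  y = (-1 - (-1)·0.0000 - (-3)·0.0000) / (5) = -0.2000
  z = (4 - (4)·0.0000 - (3)·0.0000) / (11) = 0.3636
Iteration 2:
  x = (-9 - (-4)·-0.2000 - (1)·0.3636) / (6) = -1.6939
  y = (-1 - (-1)·-1.5000 - (-3)·0.3636) / (5) = -0.2818
  z = (4 - (4)·-1.5000 - (3)·-0.2000) / (11) = 0.9636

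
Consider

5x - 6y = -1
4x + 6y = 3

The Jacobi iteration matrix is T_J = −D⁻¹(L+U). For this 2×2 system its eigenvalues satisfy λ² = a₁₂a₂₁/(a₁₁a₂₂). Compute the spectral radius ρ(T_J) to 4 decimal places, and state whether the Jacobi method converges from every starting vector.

0.8944

a₁₂a₂₁/(a₁₁a₂₂) = (-6)·(4) / ((5)·(6)) = -0.800000
ρ = √|-0.800000| = √0.800000 = 0.8944
ρ < 1, so Jacobi converges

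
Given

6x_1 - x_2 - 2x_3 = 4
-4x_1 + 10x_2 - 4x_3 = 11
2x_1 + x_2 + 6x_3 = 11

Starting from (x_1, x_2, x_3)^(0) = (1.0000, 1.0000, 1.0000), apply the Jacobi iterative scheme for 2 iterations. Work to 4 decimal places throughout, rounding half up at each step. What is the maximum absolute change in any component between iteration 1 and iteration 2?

0.2611

Iteration 1:
  x_1 = (4 - (-1)·1.0000 - (-2)·1.0000) / (6) = 1.1667
  x_2 = (11 - (-4)·1.0000 - (-4)·1.0000) / (10) = 1.9000
  x_3 = (11 - (2)·1.0000 - (1)·1.0000) / (6) = 1.3333
Iteration 2:
  x_1 = (4 - (-1)·1.9000 - (-2)·1.3333) / (6) = 1.4278
  x_2 = (11 - (-4)·1.1667 - (-4)·1.3333) / (10) = 2.1000
  x_3 = (11 - (2)·1.1667 - (1)·1.9000) / (6) = 1.1278
Change: (0.2611, 0.2000, -0.2055) → max |·| = 0.2611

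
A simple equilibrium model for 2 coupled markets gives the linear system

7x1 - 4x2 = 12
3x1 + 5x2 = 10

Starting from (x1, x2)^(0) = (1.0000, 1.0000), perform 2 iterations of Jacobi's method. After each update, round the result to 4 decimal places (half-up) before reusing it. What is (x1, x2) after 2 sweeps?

Iteration 1:
  x1 = (12 - (-4)·1.0000) / (7) = 2.2857
  x2 = (10 - (3)·1.0000) / (5) = 1.4000
Iteration 2:
  x1 = (12 - (-4)·1.4000) / (7) = 2.5143
  x2 = (10 - (3)·2.2857) / (5) = 0.6286

(2.5143, 0.6286)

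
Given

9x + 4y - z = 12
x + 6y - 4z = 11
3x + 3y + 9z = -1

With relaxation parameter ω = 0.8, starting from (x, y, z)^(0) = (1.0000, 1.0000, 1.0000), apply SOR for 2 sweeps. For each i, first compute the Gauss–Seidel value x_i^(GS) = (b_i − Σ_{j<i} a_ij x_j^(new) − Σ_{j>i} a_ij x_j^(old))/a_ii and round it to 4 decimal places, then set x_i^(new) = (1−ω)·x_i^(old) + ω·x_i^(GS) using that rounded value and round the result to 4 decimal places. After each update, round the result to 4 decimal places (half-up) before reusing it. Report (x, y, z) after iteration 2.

Iteration 1:
  x: GS value = (12 - (4)·1.0000 - (-1)·1.0000) / (9) = 1.0000;  x ← (1−ω)·1.0000 + ω·1.0000 = 1.0000
  y: GS value = (11 - (1)·1.0000 - (-4)·1.0000) / (6) = 2.3333;  y ← (1−ω)·1.0000 + ω·2.3333 = 2.0666
  z: GS value = (-1 - (3)·1.0000 - (3)·2.0666) / (9) = -1.1333;  z ← (1−ω)·1.0000 + ω·-1.1333 = -0.7066
Iteration 2:
  x: GS value = (12 - (4)·2.0666 - (-1)·-0.7066) / (9) = 0.3363;  x ← (1−ω)·1.0000 + ω·0.3363 = 0.4690
  y: GS value = (11 - (1)·0.4690 - (-4)·-0.7066) / (6) = 1.2841;  y ← (1−ω)·2.0666 + ω·1.2841 = 1.4406
  z: GS value = (-1 - (3)·0.4690 - (3)·1.4406) / (9) = -0.7476;  z ← (1−ω)·-0.7066 + ω·-0.7476 = -0.7394

(0.4690, 1.4406, -0.7394)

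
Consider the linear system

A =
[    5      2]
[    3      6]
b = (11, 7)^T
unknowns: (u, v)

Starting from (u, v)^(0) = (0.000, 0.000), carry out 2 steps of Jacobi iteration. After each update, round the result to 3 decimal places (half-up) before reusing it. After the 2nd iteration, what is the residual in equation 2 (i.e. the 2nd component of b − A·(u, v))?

Iteration 1:
  u = (11 - (2)·0.000) / (5) = 2.200
  v = (7 - (3)·0.000) / (6) = 1.167
Iteration 2:
  u = (11 - (2)·1.167) / (5) = 1.733
  v = (7 - (3)·2.200) / (6) = 0.067
Residual b − A·x = (2.201, 1.399)

1.399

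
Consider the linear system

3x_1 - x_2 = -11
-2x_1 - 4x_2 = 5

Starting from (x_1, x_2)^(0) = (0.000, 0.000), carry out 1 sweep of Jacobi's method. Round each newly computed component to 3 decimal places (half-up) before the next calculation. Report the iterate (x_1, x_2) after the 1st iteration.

(-3.667, -1.250)

Iteration 1:
  x_1 = (-11 - (-1)·0.000) / (3) = -3.667
  x_2 = (5 - (-2)·0.000) / (-4) = -1.250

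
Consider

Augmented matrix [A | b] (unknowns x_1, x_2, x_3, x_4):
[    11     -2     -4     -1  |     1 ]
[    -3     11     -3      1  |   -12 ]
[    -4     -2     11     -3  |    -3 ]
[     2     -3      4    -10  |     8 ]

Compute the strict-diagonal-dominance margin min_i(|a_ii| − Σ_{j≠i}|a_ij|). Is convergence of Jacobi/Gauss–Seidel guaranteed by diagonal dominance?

row 1: |11| − (2+4+1) = 4
row 2: |11| − (3+3+1) = 4
row 3: |11| − (4+2+3) = 2
row 4: |-10| − (2+3+4) = 1
minimum over rows = 1 → strictly diagonally dominant (convergence guaranteed)

1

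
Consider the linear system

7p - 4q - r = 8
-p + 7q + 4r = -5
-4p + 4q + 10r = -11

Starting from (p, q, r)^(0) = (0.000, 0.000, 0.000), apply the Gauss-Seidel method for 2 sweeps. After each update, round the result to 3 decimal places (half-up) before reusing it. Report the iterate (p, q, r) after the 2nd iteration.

(0.768, -0.363, -0.648)

Iteration 1:
  p = (8 - (-4)·0.000 - (-1)·0.000) / (7) = 1.143
  q = (-5 - (-1)·1.143 - (4)·0.000) / (7) = -0.551
  r = (-11 - (-4)·1.143 - (4)·-0.551) / (10) = -0.422
Iteration 2:
  p = (8 - (-4)·-0.551 - (-1)·-0.422) / (7) = 0.768
  q = (-5 - (-1)·0.768 - (4)·-0.422) / (7) = -0.363
  r = (-11 - (-4)·0.768 - (4)·-0.363) / (10) = -0.648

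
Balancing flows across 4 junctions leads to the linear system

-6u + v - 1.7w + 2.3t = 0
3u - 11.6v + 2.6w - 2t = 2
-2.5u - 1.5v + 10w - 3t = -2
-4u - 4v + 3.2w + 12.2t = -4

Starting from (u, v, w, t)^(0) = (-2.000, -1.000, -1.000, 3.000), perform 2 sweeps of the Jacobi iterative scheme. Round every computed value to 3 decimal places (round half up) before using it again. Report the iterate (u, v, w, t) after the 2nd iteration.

Iteration 1:
  u = (0 - (1)·-1.000 - (-1.7)·-1.000 - (2.3)·3.000) / (-6) = 1.267
  v = (2 - (3)·-2.000 - (2.6)·-1.000 - (-2)·3.000) / (-11.6) = -1.431
  w = (-2 - (-2.5)·-2.000 - (-1.5)·-1.000 - (-3)·3.000) / (10) = 0.050
  t = (-4 - (-4)·-2.000 - (-4)·-1.000 - (3.2)·-1.000) / (12.2) = -1.049
Iteration 2:
  u = (0 - (1)·-1.431 - (-1.7)·0.050 - (2.3)·-1.049) / (-6) = -0.655
  v = (2 - (3)·1.267 - (2.6)·0.050 - (-2)·-1.049) / (-11.6) = 0.347
  w = (-2 - (-2.5)·1.267 - (-1.5)·-1.431 - (-3)·-1.049) / (10) = -0.413
  t = (-4 - (-4)·1.267 - (-4)·-1.431 - (3.2)·0.050) / (12.2) = -0.395

(-0.655, 0.347, -0.413, -0.395)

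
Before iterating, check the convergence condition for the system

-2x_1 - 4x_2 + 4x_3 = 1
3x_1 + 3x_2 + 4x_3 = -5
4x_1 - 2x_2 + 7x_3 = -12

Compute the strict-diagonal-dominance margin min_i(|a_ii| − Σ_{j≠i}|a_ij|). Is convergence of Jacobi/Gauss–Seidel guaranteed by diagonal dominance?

-6

row 1: |-2| − (4+4) = -6
row 2: |3| − (3+4) = -4
row 3: |7| − (4+2) = 1
minimum over rows = -6 → not strictly diagonally dominant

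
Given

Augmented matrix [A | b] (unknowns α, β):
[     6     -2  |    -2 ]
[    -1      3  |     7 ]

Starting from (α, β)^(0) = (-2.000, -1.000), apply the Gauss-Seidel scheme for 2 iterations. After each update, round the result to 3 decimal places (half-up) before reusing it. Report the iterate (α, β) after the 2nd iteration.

Iteration 1:
  α = (-2 - (-2)·-1.000) / (6) = -0.667
  β = (7 - (-1)·-0.667) / (3) = 2.111
Iteration 2:
  α = (-2 - (-2)·2.111) / (6) = 0.370
  β = (7 - (-1)·0.370) / (3) = 2.457

(0.370, 2.457)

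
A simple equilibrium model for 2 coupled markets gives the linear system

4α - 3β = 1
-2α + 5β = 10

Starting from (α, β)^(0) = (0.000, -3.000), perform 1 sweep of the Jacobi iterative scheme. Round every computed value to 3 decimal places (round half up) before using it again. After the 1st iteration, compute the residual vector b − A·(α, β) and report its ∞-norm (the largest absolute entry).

Iteration 1:
  α = (1 - (-3)·-3.000) / (4) = -2.000
  β = (10 - (-2)·0.000) / (5) = 2.000
Residual b − A·x = (15.000, -4.000); ∞-norm = 15.000

15.000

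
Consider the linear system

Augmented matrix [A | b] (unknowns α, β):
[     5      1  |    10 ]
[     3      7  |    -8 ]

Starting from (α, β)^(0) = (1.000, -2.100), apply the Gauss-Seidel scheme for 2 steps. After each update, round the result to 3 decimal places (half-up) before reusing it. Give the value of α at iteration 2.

2.436

Iteration 1:
  α = (10 - (1)·-2.100) / (5) = 2.420
  β = (-8 - (3)·2.420) / (7) = -2.180
Iteration 2:
  α = (10 - (1)·-2.180) / (5) = 2.436
  β = (-8 - (3)·2.436) / (7) = -2.187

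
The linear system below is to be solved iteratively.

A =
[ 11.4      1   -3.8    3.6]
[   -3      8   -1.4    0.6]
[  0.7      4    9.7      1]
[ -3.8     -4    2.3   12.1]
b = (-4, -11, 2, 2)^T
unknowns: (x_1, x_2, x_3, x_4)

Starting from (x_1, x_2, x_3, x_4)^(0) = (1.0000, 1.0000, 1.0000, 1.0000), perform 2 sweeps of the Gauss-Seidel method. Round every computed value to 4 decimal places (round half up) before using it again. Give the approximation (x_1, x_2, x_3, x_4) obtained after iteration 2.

(0.1989, -1.1303, 0.7176, -0.2823)

Iteration 1:
  x_1 = (-4 - (1)·1.0000 - (-3.8)·1.0000 - (3.6)·1.0000) / (11.4) = -0.4211
  x_2 = (-11 - (-3)·-0.4211 - (-1.4)·1.0000 - (0.6)·1.0000) / (8) = -1.4329
  x_3 = (2 - (0.7)·-0.4211 - (4)·-1.4329 - (1)·1.0000) / (9.7) = 0.7244
  x_4 = (2 - (-3.8)·-0.4211 - (-4)·-1.4329 - (2.3)·0.7244) / (12.1) = -0.5783
Iteration 2:
  x_1 = (-4 - (1)·-1.4329 - (-3.8)·0.7244 - (3.6)·-0.5783) / (11.4) = 0.1989
  x_2 = (-11 - (-3)·0.1989 - (-1.4)·0.7244 - (0.6)·-0.5783) / (8) = -1.1303
  x_3 = (2 - (0.7)·0.1989 - (4)·-1.1303 - (1)·-0.5783) / (9.7) = 0.7176
  x_4 = (2 - (-3.8)·0.1989 - (-4)·-1.1303 - (2.3)·0.7176) / (12.1) = -0.2823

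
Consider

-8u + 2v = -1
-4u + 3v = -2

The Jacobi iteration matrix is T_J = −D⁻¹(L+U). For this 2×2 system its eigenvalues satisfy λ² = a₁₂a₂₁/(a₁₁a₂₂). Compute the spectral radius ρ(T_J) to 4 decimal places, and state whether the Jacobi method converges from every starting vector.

0.5774

a₁₂a₂₁/(a₁₁a₂₂) = (2)·(-4) / ((-8)·(3)) = 0.333333
ρ = √|0.333333| = √0.333333 = 0.5774
ρ < 1, so Jacobi converges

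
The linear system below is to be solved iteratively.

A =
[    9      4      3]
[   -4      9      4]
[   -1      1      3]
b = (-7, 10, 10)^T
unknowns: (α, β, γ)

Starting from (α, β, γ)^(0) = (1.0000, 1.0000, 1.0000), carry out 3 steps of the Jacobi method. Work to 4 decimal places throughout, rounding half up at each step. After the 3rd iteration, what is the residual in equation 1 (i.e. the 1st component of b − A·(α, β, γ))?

-1.4555

Iteration 1:
  α = (-7 - (4)·1.0000 - (3)·1.0000) / (9) = -1.5556
  β = (10 - (-4)·1.0000 - (4)·1.0000) / (9) = 1.1111
  γ = (10 - (-1)·1.0000 - (1)·1.0000) / (3) = 3.3333
Iteration 2:
  α = (-7 - (4)·1.1111 - (3)·3.3333) / (9) = -2.3827
  β = (10 - (-4)·-1.5556 - (4)·3.3333) / (9) = -1.0617
  γ = (10 - (-1)·-1.5556 - (1)·1.1111) / (3) = 2.4444
Iteration 3:
  α = (-7 - (4)·-1.0617 - (3)·2.4444) / (9) = -1.1207
  β = (10 - (-4)·-2.3827 - (4)·2.4444) / (9) = -1.0343
  γ = (10 - (-1)·-2.3827 - (1)·-1.0617) / (3) = 2.8930
Residual b − A·x = (-1.4555, 3.2539, 1.2346)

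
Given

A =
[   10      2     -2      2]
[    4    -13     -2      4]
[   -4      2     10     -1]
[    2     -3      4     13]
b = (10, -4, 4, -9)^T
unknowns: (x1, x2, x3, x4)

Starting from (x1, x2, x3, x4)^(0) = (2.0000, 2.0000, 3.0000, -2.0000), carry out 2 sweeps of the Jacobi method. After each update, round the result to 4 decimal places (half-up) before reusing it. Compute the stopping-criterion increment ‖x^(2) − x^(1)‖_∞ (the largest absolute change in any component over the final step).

0.4118

Iteration 1:
  x1 = (10 - (2)·2.0000 - (-2)·3.0000 - (2)·-2.0000) / (10) = 1.6000
  x2 = (-4 - (4)·2.0000 - (-2)·3.0000 - (4)·-2.0000) / (-13) = -0.1538
  x3 = (4 - (-4)·2.0000 - (2)·2.0000 - (-1)·-2.0000) / (10) = 0.6000
  x4 = (-9 - (2)·2.0000 - (-3)·2.0000 - (4)·3.0000) / (13) = -1.4615
Iteration 2:
  x1 = (10 - (2)·-0.1538 - (-2)·0.6000 - (2)·-1.4615) / (10) = 1.4431
  x2 = (-4 - (4)·1.6000 - (-2)·0.6000 - (4)·-1.4615) / (-13) = 0.2580
  x3 = (4 - (-4)·1.6000 - (2)·-0.1538 - (-1)·-1.4615) / (10) = 0.9246
  x4 = (-9 - (2)·1.6000 - (-3)·-0.1538 - (4)·0.6000) / (13) = -1.1586
Change: (-0.1569, 0.4118, 0.3246, 0.3029) → max |·| = 0.4118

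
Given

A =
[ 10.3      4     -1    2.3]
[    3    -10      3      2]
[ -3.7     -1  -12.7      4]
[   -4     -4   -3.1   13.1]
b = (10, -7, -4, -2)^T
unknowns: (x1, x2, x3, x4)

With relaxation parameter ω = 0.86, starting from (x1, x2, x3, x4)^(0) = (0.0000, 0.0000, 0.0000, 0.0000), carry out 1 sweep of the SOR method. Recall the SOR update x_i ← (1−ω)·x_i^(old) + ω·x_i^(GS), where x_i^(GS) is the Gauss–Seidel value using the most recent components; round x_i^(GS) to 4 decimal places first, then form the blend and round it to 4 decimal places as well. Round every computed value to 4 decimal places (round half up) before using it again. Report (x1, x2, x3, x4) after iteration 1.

(0.8350, 0.8174, 0.0063, 0.3039)

Iteration 1:
  x1: GS value = (10 - (4)·0.0000 - (-1)·0.0000 - (2.3)·0.0000) / (10.3) = 0.9709;  x1 ← (1−ω)·0.0000 + ω·0.9709 = 0.8350
  x2: GS value = (-7 - (3)·0.8350 - (3)·0.0000 - (2)·0.0000) / (-10) = 0.9505;  x2 ← (1−ω)·0.0000 + ω·0.9505 = 0.8174
  x3: GS value = (-4 - (-3.7)·0.8350 - (-1)·0.8174 - (4)·0.0000) / (-12.7) = 0.0073;  x3 ← (1−ω)·0.0000 + ω·0.0073 = 0.0063
  x4: GS value = (-2 - (-4)·0.8350 - (-4)·0.8174 - (-3.1)·0.0063) / (13.1) = 0.3534;  x4 ← (1−ω)·0.0000 + ω·0.3534 = 0.3039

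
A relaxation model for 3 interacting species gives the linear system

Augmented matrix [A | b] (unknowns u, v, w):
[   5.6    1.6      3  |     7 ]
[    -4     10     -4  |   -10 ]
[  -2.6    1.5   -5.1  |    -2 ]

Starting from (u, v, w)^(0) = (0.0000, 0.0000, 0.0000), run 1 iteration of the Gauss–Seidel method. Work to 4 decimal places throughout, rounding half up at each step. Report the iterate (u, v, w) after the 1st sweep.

(1.2500, -0.5000, -0.3922)

Iteration 1:
  u = (7 - (1.6)·0.0000 - (3)·0.0000) / (5.6) = 1.2500
  v = (-10 - (-4)·1.2500 - (-4)·0.0000) / (10) = -0.5000
  w = (-2 - (-2.6)·1.2500 - (1.5)·-0.5000) / (-5.1) = -0.3922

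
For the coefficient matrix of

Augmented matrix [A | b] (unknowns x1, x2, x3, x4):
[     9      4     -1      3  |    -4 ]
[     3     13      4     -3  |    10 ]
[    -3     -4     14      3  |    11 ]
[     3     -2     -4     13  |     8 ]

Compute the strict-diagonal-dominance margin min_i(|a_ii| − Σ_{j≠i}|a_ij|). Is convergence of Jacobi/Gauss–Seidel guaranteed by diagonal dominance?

row 1: |9| − (4+1+3) = 1
row 2: |13| − (3+4+3) = 3
row 3: |14| − (3+4+3) = 4
row 4: |13| − (3+2+4) = 4
minimum over rows = 1 → strictly diagonally dominant (convergence guaranteed)

1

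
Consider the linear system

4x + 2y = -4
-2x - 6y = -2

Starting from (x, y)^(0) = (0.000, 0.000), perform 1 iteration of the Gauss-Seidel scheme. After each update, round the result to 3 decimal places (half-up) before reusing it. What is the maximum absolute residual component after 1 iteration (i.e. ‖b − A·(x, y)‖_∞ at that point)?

1.334

Iteration 1:
  x = (-4 - (2)·0.000) / (4) = -1.000
  y = (-2 - (-2)·-1.000) / (-6) = 0.667
Residual b − A·x = (-1.334, 0.002); ∞-norm = 1.334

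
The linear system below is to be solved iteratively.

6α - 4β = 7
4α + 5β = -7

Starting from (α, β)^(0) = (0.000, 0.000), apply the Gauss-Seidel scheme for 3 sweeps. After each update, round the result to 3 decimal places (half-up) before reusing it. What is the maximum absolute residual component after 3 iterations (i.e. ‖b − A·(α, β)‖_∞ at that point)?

2.658

Iteration 1:
  α = (7 - (-4)·0.000) / (6) = 1.167
  β = (-7 - (4)·1.167) / (5) = -2.334
Iteration 2:
  α = (7 - (-4)·-2.334) / (6) = -0.389
  β = (-7 - (4)·-0.389) / (5) = -1.089
Iteration 3:
  α = (7 - (-4)·-1.089) / (6) = 0.441
  β = (-7 - (4)·0.441) / (5) = -1.753
Residual b − A·x = (-2.658, 0.001); ∞-norm = 2.658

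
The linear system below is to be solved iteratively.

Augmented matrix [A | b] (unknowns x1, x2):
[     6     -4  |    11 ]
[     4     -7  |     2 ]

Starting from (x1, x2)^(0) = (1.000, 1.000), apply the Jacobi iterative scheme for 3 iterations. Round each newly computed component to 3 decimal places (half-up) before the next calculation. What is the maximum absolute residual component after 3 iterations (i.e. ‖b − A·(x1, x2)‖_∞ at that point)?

Iteration 1:
  x1 = (11 - (-4)·1.000) / (6) = 2.500
  x2 = (2 - (4)·1.000) / (-7) = 0.286
Iteration 2:
  x1 = (11 - (-4)·0.286) / (6) = 2.024
  x2 = (2 - (4)·2.500) / (-7) = 1.143
Iteration 3:
  x1 = (11 - (-4)·1.143) / (6) = 2.595
  x2 = (2 - (4)·2.024) / (-7) = 0.871
Residual b − A·x = (-1.086, -2.283); ∞-norm = 2.283

2.283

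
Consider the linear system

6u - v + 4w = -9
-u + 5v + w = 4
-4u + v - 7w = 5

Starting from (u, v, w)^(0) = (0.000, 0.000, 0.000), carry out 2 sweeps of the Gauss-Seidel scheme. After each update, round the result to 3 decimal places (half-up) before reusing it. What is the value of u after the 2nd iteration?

-1.559

Iteration 1:
  u = (-9 - (-1)·0.000 - (4)·0.000) / (6) = -1.500
  v = (4 - (-1)·-1.500 - (1)·0.000) / (5) = 0.500
  w = (5 - (-4)·-1.500 - (1)·0.500) / (-7) = 0.214
Iteration 2:
  u = (-9 - (-1)·0.500 - (4)·0.214) / (6) = -1.559
  v = (4 - (-1)·-1.559 - (1)·0.214) / (5) = 0.445
  w = (5 - (-4)·-1.559 - (1)·0.445) / (-7) = 0.240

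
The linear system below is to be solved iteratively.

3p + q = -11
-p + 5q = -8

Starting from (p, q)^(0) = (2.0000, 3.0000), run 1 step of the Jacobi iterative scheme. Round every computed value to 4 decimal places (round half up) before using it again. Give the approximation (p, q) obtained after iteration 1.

Iteration 1:
  p = (-11 - (1)·3.0000) / (3) = -4.6667
  q = (-8 - (-1)·2.0000) / (5) = -1.2000

(-4.6667, -1.2000)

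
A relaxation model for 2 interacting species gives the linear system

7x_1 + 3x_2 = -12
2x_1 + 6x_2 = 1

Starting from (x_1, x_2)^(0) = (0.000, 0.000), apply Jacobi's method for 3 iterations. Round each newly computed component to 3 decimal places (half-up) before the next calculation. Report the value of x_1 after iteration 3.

-2.031

Iteration 1:
  x_1 = (-12 - (3)·0.000) / (7) = -1.714
  x_2 = (1 - (2)·0.000) / (6) = 0.167
Iteration 2:
  x_1 = (-12 - (3)·0.167) / (7) = -1.786
  x_2 = (1 - (2)·-1.714) / (6) = 0.738
Iteration 3:
  x_1 = (-12 - (3)·0.738) / (7) = -2.031
  x_2 = (1 - (2)·-1.786) / (6) = 0.762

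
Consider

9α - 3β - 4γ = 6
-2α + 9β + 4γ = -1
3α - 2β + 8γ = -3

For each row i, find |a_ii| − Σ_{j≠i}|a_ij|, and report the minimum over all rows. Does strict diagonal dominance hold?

2

row 1: |9| − (3+4) = 2
row 2: |9| − (2+4) = 3
row 3: |8| − (3+2) = 3
minimum over rows = 2 → strictly diagonally dominant (convergence guaranteed)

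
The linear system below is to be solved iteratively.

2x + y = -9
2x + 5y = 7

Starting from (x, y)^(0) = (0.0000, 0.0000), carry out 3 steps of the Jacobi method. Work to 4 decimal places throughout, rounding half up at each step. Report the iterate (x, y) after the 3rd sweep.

(-6.1000, 3.4800)

Iteration 1:
  x = (-9 - (1)·0.0000) / (2) = -4.5000
  y = (7 - (2)·0.0000) / (5) = 1.4000
Iteration 2:
  x = (-9 - (1)·1.4000) / (2) = -5.2000
  y = (7 - (2)·-4.5000) / (5) = 3.2000
Iteration 3:
  x = (-9 - (1)·3.2000) / (2) = -6.1000
  y = (7 - (2)·-5.2000) / (5) = 3.4800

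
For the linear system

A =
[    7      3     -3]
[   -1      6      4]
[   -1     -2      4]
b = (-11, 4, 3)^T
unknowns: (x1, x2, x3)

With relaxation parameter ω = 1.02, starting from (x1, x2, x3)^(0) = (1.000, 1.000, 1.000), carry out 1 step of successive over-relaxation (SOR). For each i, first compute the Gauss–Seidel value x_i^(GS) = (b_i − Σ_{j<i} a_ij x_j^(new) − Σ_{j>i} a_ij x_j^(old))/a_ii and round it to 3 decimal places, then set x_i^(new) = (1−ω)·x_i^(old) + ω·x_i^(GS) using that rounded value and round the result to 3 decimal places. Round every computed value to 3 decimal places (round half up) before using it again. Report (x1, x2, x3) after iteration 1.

Iteration 1:
  x1: GS value = (-11 - (3)·1.000 - (-3)·1.000) / (7) = -1.571;  x1 ← (1−ω)·1.000 + ω·-1.571 = -1.622
  x2: GS value = (4 - (-1)·-1.622 - (4)·1.000) / (6) = -0.270;  x2 ← (1−ω)·1.000 + ω·-0.270 = -0.295
  x3: GS value = (3 - (-1)·-1.622 - (-2)·-0.295) / (4) = 0.197;  x3 ← (1−ω)·1.000 + ω·0.197 = 0.181

(-1.622, -0.295, 0.181)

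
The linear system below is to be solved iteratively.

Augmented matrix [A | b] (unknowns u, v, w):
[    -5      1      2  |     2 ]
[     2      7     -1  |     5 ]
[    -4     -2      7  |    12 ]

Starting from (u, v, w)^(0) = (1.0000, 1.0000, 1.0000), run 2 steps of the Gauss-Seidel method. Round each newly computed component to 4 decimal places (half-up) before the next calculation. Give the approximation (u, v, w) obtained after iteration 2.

(0.5828, 0.8416, 2.2878)

Iteration 1:
  u = (2 - (1)·1.0000 - (2)·1.0000) / (-5) = 0.2000
  v = (5 - (2)·0.2000 - (-1)·1.0000) / (7) = 0.8000
  w = (12 - (-4)·0.2000 - (-2)·0.8000) / (7) = 2.0571
Iteration 2:
  u = (2 - (1)·0.8000 - (2)·2.0571) / (-5) = 0.5828
  v = (5 - (2)·0.5828 - (-1)·2.0571) / (7) = 0.8416
  w = (12 - (-4)·0.5828 - (-2)·0.8416) / (7) = 2.2878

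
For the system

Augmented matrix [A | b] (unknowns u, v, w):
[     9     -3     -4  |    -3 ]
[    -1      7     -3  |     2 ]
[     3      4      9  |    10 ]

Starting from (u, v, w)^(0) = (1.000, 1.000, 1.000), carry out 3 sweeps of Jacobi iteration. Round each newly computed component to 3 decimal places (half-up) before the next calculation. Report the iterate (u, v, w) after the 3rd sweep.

(0.089, 0.549, 0.859)

Iteration 1:
  u = (-3 - (-3)·1.000 - (-4)·1.000) / (9) = 0.444
  v = (2 - (-1)·1.000 - (-3)·1.000) / (7) = 0.857
  w = (10 - (3)·1.000 - (4)·1.000) / (9) = 0.333
Iteration 2:
  u = (-3 - (-3)·0.857 - (-4)·0.333) / (9) = 0.100
  v = (2 - (-1)·0.444 - (-3)·0.333) / (7) = 0.492
  w = (10 - (3)·0.444 - (4)·0.857) / (9) = 0.582
Iteration 3:
  u = (-3 - (-3)·0.492 - (-4)·0.582) / (9) = 0.089
  v = (2 - (-1)·0.100 - (-3)·0.582) / (7) = 0.549
  w = (10 - (3)·0.100 - (4)·0.492) / (9) = 0.859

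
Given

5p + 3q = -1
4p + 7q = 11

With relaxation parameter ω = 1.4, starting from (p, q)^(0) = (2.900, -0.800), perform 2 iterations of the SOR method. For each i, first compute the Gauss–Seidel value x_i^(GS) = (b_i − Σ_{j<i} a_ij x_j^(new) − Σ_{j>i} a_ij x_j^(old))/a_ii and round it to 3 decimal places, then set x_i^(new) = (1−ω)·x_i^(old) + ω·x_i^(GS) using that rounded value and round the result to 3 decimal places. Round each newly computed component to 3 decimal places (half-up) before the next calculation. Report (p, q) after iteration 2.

Iteration 1:
  p: GS value = (-1 - (3)·-0.800) / (5) = 0.280;  p ← (1−ω)·2.900 + ω·0.280 = -0.768
  q: GS value = (11 - (4)·-0.768) / (7) = 2.010;  q ← (1−ω)·-0.800 + ω·2.010 = 3.134
Iteration 2:
  p: GS value = (-1 - (3)·3.134) / (5) = -2.080;  p ← (1−ω)·-0.768 + ω·-2.080 = -2.605
  q: GS value = (11 - (4)·-2.605) / (7) = 3.060;  q ← (1−ω)·3.134 + ω·3.060 = 3.030

(-2.605, 3.030)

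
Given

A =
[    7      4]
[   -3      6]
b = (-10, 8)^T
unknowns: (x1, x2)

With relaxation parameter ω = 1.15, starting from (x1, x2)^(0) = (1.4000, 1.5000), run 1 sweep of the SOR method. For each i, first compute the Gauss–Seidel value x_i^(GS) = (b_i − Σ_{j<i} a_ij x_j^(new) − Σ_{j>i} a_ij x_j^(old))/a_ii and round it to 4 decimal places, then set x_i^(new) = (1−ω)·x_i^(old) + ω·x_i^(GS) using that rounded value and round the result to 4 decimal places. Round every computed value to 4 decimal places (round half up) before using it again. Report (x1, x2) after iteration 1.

Iteration 1:
  x1: GS value = (-10 - (4)·1.5000) / (7) = -2.2857;  x1 ← (1−ω)·1.4000 + ω·-2.2857 = -2.8386
  x2: GS value = (8 - (-3)·-2.8386) / (6) = -0.0860;  x2 ← (1−ω)·1.5000 + ω·-0.0860 = -0.3239

(-2.8386, -0.3239)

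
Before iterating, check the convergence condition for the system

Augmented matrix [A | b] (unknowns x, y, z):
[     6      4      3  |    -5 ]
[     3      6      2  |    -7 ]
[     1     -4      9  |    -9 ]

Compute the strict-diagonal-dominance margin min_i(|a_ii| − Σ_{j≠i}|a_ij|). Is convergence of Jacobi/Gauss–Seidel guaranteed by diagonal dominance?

row 1: |6| − (4+3) = -1
row 2: |6| − (3+2) = 1
row 3: |9| − (1+4) = 4
minimum over rows = -1 → not strictly diagonally dominant

-1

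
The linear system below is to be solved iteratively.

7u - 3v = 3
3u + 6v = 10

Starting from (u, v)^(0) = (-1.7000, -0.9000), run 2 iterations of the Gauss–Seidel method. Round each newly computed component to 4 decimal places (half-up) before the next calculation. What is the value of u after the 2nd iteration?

1.1337

Iteration 1:
  u = (3 - (-3)·-0.9000) / (7) = 0.0429
  v = (10 - (3)·0.0429) / (6) = 1.6452
Iteration 2:
  u = (3 - (-3)·1.6452) / (7) = 1.1337
  v = (10 - (3)·1.1337) / (6) = 1.0998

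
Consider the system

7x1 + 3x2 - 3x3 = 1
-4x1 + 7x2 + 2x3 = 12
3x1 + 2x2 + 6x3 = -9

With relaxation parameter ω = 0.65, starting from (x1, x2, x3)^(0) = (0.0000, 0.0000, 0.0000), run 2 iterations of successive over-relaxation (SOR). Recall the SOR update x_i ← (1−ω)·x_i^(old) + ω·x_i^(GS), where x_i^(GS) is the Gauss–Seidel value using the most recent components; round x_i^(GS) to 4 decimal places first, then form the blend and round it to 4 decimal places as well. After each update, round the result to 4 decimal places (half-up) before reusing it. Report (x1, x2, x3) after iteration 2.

Iteration 1:
  x1: GS value = (1 - (3)·0.0000 - (-3)·0.0000) / (7) = 0.1429;  x1 ← (1−ω)·0.0000 + ω·0.1429 = 0.0929
  x2: GS value = (12 - (-4)·0.0929 - (2)·0.0000) / (7) = 1.7674;  x2 ← (1−ω)·0.0000 + ω·1.7674 = 1.1488
  x3: GS value = (-9 - (3)·0.0929 - (2)·1.1488) / (6) = -1.9294;  x3 ← (1−ω)·0.0000 + ω·-1.9294 = -1.2541
Iteration 2:
  x1: GS value = (1 - (3)·1.1488 - (-3)·-1.2541) / (7) = -0.8870;  x1 ← (1−ω)·0.0929 + ω·-0.8870 = -0.5440
  x2: GS value = (12 - (-4)·-0.5440 - (2)·-1.2541) / (7) = 1.7617;  x2 ← (1−ω)·1.1488 + ω·1.7617 = 1.5472
  x3: GS value = (-9 - (3)·-0.5440 - (2)·1.5472) / (6) = -1.7437;  x3 ← (1−ω)·-1.2541 + ω·-1.7437 = -1.5723

(-0.5440, 1.5472, -1.5723)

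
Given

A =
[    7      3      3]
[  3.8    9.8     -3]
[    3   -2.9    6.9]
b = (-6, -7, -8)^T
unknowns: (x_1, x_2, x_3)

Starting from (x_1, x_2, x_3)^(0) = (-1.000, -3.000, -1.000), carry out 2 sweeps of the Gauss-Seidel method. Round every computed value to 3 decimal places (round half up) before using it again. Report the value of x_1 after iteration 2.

0.623

Iteration 1:
  x_1 = (-6 - (3)·-3.000 - (3)·-1.000) / (7) = 0.857
  x_2 = (-7 - (3.8)·0.857 - (-3)·-1.000) / (9.8) = -1.353
  x_3 = (-8 - (3)·0.857 - (-2.9)·-1.353) / (6.9) = -2.101
Iteration 2:
  x_1 = (-6 - (3)·-1.353 - (3)·-2.101) / (7) = 0.623
  x_2 = (-7 - (3.8)·0.623 - (-3)·-2.101) / (9.8) = -1.599
  x_3 = (-8 - (3)·0.623 - (-2.9)·-1.599) / (6.9) = -2.102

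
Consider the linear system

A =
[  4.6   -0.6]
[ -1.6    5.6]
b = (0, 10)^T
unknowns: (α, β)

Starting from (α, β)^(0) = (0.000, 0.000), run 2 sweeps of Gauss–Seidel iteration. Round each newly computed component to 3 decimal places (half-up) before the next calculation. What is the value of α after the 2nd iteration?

0.233

Iteration 1:
  α = (0 - (-0.6)·0.000) / (4.6) = 0.000
  β = (10 - (-1.6)·0.000) / (5.6) = 1.786
Iteration 2:
  α = (0 - (-0.6)·1.786) / (4.6) = 0.233
  β = (10 - (-1.6)·0.233) / (5.6) = 1.852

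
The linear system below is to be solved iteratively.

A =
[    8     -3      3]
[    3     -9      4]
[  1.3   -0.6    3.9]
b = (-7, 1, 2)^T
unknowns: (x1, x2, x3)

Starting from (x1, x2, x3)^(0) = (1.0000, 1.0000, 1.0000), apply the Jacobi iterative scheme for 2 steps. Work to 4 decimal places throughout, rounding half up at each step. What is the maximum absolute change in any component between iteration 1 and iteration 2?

Iteration 1:
  x1 = (-7 - (-3)·1.0000 - (3)·1.0000) / (8) = -0.8750
  x2 = (1 - (3)·1.0000 - (4)·1.0000) / (-9) = 0.6667
  x3 = (2 - (1.3)·1.0000 - (-0.6)·1.0000) / (3.9) = 0.3333
Iteration 2:
  x1 = (-7 - (-3)·0.6667 - (3)·0.3333) / (8) = -0.7500
  x2 = (1 - (3)·-0.8750 - (4)·0.3333) / (-9) = -0.2546
  x3 = (2 - (1.3)·-0.8750 - (-0.6)·0.6667) / (3.9) = 0.9071
Change: (0.1250, -0.9213, 0.5738) → max |·| = 0.9213

0.9213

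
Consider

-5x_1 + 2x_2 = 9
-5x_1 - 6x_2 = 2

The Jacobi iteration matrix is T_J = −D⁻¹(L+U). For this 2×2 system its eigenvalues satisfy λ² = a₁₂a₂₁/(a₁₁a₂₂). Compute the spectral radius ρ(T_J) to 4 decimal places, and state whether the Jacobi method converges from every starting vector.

a₁₂a₂₁/(a₁₁a₂₂) = (2)·(-5) / ((-5)·(-6)) = -0.333333
ρ = √|-0.333333| = √0.333333 = 0.5774
ρ < 1, so Jacobi converges

0.5774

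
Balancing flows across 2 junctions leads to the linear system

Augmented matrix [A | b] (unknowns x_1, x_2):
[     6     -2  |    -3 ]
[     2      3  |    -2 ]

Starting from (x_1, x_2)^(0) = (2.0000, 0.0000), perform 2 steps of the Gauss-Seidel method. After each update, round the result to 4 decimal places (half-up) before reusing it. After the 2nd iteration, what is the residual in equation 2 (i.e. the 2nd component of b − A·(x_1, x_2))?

0.0001

Iteration 1:
  x_1 = (-3 - (-2)·0.0000) / (6) = -0.5000
  x_2 = (-2 - (2)·-0.5000) / (3) = -0.3333
Iteration 2:
  x_1 = (-3 - (-2)·-0.3333) / (6) = -0.6111
  x_2 = (-2 - (2)·-0.6111) / (3) = -0.2593
Residual b − A·x = (0.1480, 0.0001)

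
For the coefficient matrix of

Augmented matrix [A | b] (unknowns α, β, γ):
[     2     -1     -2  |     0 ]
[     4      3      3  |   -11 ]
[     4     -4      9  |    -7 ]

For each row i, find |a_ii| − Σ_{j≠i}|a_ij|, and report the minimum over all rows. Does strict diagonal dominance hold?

row 1: |2| − (1+2) = -1
row 2: |3| − (4+3) = -4
row 3: |9| − (4+4) = 1
minimum over rows = -4 → not strictly diagonally dominant

-4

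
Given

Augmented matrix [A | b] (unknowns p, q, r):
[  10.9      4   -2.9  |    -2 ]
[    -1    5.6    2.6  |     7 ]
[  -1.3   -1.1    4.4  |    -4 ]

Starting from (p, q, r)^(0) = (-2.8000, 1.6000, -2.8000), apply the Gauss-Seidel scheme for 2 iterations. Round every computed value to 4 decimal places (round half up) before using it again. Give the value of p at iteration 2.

-1.2293

Iteration 1:
  p = (-2 - (4)·1.6000 - (-2.9)·-2.8000) / (10.9) = -1.5156
  q = (7 - (-1)·-1.5156 - (2.6)·-2.8000) / (5.6) = 2.2794
  r = (-4 - (-1.3)·-1.5156 - (-1.1)·2.2794) / (4.4) = -0.7870
Iteration 2:
  p = (-2 - (4)·2.2794 - (-2.9)·-0.7870) / (10.9) = -1.2293
  q = (7 - (-1)·-1.2293 - (2.6)·-0.7870) / (5.6) = 1.3959
  r = (-4 - (-1.3)·-1.2293 - (-1.1)·1.3959) / (4.4) = -0.9233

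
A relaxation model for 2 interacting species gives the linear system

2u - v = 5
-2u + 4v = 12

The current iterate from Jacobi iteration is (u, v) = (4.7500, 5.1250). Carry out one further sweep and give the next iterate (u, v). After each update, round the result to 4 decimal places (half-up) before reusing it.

One sweep:
  u = (5 - (-1)·5.1250) / (2) = 5.0625
  v = (12 - (-2)·4.7500) / (4) = 5.3750

(5.0625, 5.3750)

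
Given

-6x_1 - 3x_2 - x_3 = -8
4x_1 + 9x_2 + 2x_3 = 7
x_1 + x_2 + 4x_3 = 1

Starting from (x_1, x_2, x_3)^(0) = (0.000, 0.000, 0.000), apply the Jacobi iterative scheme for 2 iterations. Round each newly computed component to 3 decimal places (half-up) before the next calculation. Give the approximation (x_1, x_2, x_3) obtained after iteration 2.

Iteration 1:
  x_1 = (-8 - (-3)·0.000 - (-1)·0.000) / (-6) = 1.333
  x_2 = (7 - (4)·0.000 - (2)·0.000) / (9) = 0.778
  x_3 = (1 - (1)·0.000 - (1)·0.000) / (4) = 0.250
Iteration 2:
  x_1 = (-8 - (-3)·0.778 - (-1)·0.250) / (-6) = 0.903
  x_2 = (7 - (4)·1.333 - (2)·0.250) / (9) = 0.130
  x_3 = (1 - (1)·1.333 - (1)·0.778) / (4) = -0.278

(0.903, 0.130, -0.278)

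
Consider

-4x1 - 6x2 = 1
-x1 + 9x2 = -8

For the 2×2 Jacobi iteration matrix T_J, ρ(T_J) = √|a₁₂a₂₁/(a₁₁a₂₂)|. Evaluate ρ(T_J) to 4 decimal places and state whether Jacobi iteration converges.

0.4082

a₁₂a₂₁/(a₁₁a₂₂) = (-6)·(-1) / ((-4)·(9)) = -0.166667
ρ = √|-0.166667| = √0.166667 = 0.4082
ρ < 1, so Jacobi converges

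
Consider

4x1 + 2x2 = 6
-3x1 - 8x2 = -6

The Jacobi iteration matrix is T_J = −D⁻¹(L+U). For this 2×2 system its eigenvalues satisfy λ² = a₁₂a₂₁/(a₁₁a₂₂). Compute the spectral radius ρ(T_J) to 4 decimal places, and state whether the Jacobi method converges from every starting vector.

a₁₂a₂₁/(a₁₁a₂₂) = (2)·(-3) / ((4)·(-8)) = 0.187500
ρ = √|0.187500| = √0.187500 = 0.4330
ρ < 1, so Jacobi converges

0.4330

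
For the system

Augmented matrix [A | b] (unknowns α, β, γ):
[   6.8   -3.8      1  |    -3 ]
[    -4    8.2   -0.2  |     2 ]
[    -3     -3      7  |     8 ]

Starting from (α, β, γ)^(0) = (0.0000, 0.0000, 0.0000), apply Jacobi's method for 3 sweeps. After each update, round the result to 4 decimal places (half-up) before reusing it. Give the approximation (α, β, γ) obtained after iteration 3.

(-0.5652, 0.0390, 0.9644)

Iteration 1:
  α = (-3 - (-3.8)·0.0000 - (1)·0.0000) / (6.8) = -0.4412
  β = (2 - (-4)·0.0000 - (-0.2)·0.0000) / (8.2) = 0.2439
  γ = (8 - (-3)·0.0000 - (-3)·0.0000) / (7) = 1.1429
Iteration 2:
  α = (-3 - (-3.8)·0.2439 - (1)·1.1429) / (6.8) = -0.4730
  β = (2 - (-4)·-0.4412 - (-0.2)·1.1429) / (8.2) = 0.0566
  γ = (8 - (-3)·-0.4412 - (-3)·0.2439) / (7) = 1.0583
Iteration 3:
  α = (-3 - (-3.8)·0.0566 - (1)·1.0583) / (6.8) = -0.5652
  β = (2 - (-4)·-0.4730 - (-0.2)·1.0583) / (8.2) = 0.0390
  γ = (8 - (-3)·-0.4730 - (-3)·0.0566) / (7) = 0.9644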